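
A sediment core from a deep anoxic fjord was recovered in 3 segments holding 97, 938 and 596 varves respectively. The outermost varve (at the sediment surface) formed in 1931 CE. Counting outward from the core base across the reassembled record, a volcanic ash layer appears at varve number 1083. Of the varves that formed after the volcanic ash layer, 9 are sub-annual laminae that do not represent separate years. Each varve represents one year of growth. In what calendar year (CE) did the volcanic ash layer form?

Total varves = 97 + 938 + 596 = 1631.
1631 − 1083 = 548 varves lie beyond the volcanic ash layer toward the sediment surface.
Removing the 9 false varves leaves 548 − 9 = 539 true varves beyond the volcanic ash layer.
The varve at the sediment surface is 1931 CE, so the volcanic ash layer dates to 1931 − 539 = 1392 CE.

1392 CE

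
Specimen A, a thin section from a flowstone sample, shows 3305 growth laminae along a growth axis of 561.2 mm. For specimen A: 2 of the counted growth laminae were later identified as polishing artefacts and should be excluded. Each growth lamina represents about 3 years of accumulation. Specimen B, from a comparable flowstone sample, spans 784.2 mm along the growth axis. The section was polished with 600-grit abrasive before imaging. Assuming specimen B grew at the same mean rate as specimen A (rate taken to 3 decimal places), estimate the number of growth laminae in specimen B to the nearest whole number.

4586 growth laminae

Specimen A: after corrections the count is 3305 − 2 = 3303 growth laminae.
Specimen A: 3303 growth laminae at 3 years each span 3303 × 3 = 9909 years.
A: 561.2 mm over 9909 years gives 561.2 / 9909 ≈ 0.057 mm/year.
Specimen B: 784.2 mm / 0.057 mm per year = 13757.89 years; at 3 years per growth lamina that is 13757.89 / 3 ≈ 4586 growth laminae.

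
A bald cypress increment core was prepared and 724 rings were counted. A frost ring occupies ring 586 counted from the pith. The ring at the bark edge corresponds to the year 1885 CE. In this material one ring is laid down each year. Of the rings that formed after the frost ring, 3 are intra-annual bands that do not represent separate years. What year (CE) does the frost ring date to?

1750 CE

724 − 586 = 138 rings lie beyond the frost ring toward the bark edge.
Excluding 3 false rings: 138 − 3 = 135.
The ring at the bark edge is 1885 CE, so the frost ring dates to 1885 − 135 = 1750 CE.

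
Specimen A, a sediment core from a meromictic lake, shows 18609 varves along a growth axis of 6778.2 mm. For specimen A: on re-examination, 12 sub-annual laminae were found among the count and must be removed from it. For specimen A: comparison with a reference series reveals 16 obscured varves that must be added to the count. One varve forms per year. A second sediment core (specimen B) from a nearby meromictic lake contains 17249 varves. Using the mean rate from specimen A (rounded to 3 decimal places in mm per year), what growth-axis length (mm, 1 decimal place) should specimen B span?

6278.6 mm

Specimen A: adjusted count: 18609 − 12 + 16 = 18613 varves.
A: Mean rate = 6778.2 mm / 18613 years ≈ 0.364 mm per year.
B's length ≈ 0.364 × 17249 = 6278.6 mm.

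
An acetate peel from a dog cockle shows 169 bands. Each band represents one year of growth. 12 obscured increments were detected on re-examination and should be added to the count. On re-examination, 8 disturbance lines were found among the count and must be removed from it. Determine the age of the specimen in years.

Correcting the raw count gives 169 − 8 + 12 = 173 true bands.
At one band per year, that is 173 years.

173 years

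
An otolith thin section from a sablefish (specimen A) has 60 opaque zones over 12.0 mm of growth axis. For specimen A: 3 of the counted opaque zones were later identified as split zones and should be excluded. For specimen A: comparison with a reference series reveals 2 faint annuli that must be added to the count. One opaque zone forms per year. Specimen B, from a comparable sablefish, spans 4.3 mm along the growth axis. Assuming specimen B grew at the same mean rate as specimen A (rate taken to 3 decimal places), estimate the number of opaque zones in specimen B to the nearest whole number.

21 opaque zones

Specimen A: after corrections the count is 60 − 3 + 2 = 59 opaque zones.
A: Mean rate = 12.0 mm / 59 years ≈ 0.203 mm per year.
For B, 4.3 / 0.203 = 21.18 years ≈ 21 opaque zones.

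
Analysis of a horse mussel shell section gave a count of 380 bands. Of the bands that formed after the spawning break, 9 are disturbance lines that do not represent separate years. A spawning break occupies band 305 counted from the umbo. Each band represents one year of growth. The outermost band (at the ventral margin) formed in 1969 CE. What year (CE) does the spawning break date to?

380 − 305 = 75 bands lie beyond the spawning break toward the ventral margin.
75 − 9 false = 66 true bands after the spawning break.
1969 − 66 = 1903 CE.

1903 CE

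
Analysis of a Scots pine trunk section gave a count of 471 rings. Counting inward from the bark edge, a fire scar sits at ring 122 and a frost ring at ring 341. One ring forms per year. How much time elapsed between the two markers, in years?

219 yr

The two markers are separated by 341 − 122 = 219 rings.
That is 219 years at one ring per year.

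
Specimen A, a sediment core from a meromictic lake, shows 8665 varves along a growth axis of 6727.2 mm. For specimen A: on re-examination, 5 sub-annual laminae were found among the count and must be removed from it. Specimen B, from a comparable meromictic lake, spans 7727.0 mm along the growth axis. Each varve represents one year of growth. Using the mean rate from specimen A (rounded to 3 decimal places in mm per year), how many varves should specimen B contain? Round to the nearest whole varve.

Specimen A: true varve count = 8665 − 5 = 8660.
A: Mean rate = 6727.2 mm / 8660 years ≈ 0.777 mm/yr.
B spans 7727.0 / 0.777 = 9944.66 years ≈ 9945 varves.

9945 varves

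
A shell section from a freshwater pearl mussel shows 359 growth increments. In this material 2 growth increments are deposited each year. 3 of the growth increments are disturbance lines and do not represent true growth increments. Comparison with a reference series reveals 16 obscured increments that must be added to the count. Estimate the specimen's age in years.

186 yr

After corrections the count is 359 − 3 + 16 = 372 growth increments.
Dividing by 2 growth increments per year: 372 / 2 = 186 years.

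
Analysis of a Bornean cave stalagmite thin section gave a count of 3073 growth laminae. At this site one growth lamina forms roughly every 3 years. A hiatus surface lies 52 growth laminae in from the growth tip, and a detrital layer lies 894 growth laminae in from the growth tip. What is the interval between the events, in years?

2526 years

Separation: 894 − 52 = 842 growth laminae.
842 growth laminae at 3 years each span 842 × 3 = 2526 years.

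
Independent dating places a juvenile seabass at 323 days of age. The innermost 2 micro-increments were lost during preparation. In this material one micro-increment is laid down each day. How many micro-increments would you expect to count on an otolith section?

At one micro-increment per day, 323 days correspond to 323 micro-increments.
323 − 2 missed = 321 micro-increments expected in the prepared section.

321 micro-increments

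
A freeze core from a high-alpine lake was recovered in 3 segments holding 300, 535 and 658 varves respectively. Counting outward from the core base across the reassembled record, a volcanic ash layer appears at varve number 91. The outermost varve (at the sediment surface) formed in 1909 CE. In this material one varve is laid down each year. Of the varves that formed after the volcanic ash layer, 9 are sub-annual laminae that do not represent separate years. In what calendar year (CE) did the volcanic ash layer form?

Total varves = 300 + 535 + 658 = 1493.
Between varve 91 and the sediment surface there are 1493 − 91 = 1402 varves.
Removing the 9 false varves leaves 1402 − 9 = 1393 true varves beyond the volcanic ash layer.
Counting back 1393 years from 1909 CE places the volcanic ash layer in 1909 − 1393 = 516 CE.

516 CE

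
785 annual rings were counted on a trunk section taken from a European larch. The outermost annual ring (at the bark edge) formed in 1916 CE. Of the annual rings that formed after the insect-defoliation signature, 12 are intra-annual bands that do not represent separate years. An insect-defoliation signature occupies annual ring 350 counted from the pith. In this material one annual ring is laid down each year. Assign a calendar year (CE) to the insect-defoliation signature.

Between annual ring 350 and the bark edge there are 785 − 350 = 435 annual rings.
435 − 12 false = 423 true annual rings after the insect-defoliation signature.
Counting back 423 years from 1916 CE places the insect-defoliation signature in 1916 − 423 = 1493 CE.

1493 CE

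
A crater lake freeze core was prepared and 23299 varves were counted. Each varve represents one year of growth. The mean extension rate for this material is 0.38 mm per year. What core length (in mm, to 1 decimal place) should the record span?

8853.6 mm

23299 years of growth are recorded.
23299 years at 0.38 mm/year gives 0.38 × 23299 = 8853.6 mm.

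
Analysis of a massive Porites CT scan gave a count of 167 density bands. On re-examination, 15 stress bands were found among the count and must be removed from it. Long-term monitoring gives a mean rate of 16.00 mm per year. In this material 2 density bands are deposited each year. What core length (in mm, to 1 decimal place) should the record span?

Adjusted count: 167 − 15 = 152 density bands.
With 2 density bands per year, 152 / 2 = 76 years.
Length ≈ 16.00 × 76 = 1216.0 mm.

1216.0 mm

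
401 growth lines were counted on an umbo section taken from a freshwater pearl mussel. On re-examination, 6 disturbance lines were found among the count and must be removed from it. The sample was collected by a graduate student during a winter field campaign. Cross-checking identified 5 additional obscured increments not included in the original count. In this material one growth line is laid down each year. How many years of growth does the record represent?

After corrections the count is 401 − 6 + 5 = 400 growth lines.
At one growth line per year, that is 400 years.

400 yr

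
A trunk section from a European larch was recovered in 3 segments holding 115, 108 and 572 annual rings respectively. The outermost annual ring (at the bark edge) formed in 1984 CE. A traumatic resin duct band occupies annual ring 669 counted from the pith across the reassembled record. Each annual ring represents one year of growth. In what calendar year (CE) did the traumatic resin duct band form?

Total annual rings = 115 + 108 + 572 = 795.
Between annual ring 669 and the bark edge there are 795 − 669 = 126 annual rings.
The annual ring at the bark edge is 1984 CE, so the traumatic resin duct band dates to 1984 − 126 = 1858 CE.

1858 CE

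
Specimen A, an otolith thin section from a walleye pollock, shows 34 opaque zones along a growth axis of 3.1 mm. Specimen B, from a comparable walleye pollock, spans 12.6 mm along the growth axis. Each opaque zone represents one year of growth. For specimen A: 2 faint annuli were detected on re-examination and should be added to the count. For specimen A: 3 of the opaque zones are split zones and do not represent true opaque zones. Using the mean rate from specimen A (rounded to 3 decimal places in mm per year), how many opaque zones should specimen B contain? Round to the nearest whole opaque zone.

134 opaque zones

Specimen A: correcting the raw count gives 34 − 3 + 2 = 33 true opaque zones.
A: Extension rate ≈ 3.1 / 33 = 0.094 mm/yr.
Specimen B: 12.6 mm / 0.094 mm per year = 134.04 years ≈ 134 opaque zones.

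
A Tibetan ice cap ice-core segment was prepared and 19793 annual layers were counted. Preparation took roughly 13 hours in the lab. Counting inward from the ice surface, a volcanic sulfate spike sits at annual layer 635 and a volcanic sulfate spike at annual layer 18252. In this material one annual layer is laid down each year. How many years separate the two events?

17617 years

18252 − 635 = 17617 annual layers lie between the two events.
That is 17617 years at one annual layer per year.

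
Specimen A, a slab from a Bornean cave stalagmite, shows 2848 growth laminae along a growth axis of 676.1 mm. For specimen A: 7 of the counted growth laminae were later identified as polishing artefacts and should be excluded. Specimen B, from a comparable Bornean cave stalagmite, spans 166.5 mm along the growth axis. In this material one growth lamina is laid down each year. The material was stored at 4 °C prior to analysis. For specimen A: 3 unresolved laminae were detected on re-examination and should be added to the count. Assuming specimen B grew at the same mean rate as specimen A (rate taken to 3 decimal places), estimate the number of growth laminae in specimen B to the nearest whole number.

700 growth laminae

Specimen A: true growth lamina count = 2848 − 7 + 3 = 2844.
A: Extension rate ≈ 676.1 / 2844 = 0.238 mm/yr.
For B, 166.5 / 0.238 = 699.58 years ≈ 700 growth laminae.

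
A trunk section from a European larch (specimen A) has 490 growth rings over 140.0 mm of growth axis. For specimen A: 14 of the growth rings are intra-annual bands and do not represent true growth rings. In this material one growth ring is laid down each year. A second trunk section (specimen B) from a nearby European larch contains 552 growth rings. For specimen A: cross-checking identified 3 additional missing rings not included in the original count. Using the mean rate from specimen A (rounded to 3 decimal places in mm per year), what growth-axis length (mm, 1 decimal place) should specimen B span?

Specimen A: true growth ring count = 490 − 14 + 3 = 479.
A: 140.0 mm over 479 years gives 140.0 / 479 ≈ 0.292 mm/year.
B's length ≈ 0.292 × 552 = 161.2 mm.

161.2 mm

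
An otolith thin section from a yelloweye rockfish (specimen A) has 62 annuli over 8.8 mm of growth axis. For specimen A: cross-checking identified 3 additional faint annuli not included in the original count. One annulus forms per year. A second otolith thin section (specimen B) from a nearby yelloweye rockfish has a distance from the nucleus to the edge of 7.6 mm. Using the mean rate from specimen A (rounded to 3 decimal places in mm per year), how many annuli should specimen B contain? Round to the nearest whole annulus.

56 annuli

Specimen A: true annulus count = 62 + 3 = 65.
A: 8.8 mm over 65 years gives 8.8 / 65 ≈ 0.135 mm/yr.
B spans 7.6 / 0.135 = 56.30 years ≈ 56 annuli.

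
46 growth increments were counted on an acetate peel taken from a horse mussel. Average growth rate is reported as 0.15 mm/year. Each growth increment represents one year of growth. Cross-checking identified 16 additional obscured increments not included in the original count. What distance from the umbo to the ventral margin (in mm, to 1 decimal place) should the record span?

After corrections the count is 46 + 16 = 62 growth increments.
Length ≈ 0.15 × 62 = 9.3 mm.

9.3 mm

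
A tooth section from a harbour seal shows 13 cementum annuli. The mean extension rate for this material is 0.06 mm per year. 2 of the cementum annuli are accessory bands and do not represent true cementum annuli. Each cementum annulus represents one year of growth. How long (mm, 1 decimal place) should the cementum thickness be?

0.7 mm

After corrections the count is 13 − 2 = 11 cementum annuli.
Length ≈ 0.06 × 11 = 0.7 mm.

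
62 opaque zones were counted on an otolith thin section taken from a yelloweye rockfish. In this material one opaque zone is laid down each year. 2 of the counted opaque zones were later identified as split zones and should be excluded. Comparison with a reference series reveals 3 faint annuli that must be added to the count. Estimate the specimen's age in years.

63 years

Correcting the raw count gives 62 − 2 + 3 = 63 true opaque zones.
One opaque zone per year makes the duration 63 years.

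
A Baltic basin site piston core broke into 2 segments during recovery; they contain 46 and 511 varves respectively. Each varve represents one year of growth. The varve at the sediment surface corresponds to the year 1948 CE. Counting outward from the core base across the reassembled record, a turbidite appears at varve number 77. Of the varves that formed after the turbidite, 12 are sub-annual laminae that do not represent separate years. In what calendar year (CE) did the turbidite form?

Total varves = 46 + 511 = 557.
Between varve 77 and the sediment surface there are 557 − 77 = 480 varves.
Excluding 12 false varves: 480 − 12 = 468.
The varve at the sediment surface is 1948 CE, so the turbidite dates to 1948 − 468 = 1480 CE.

1480 CE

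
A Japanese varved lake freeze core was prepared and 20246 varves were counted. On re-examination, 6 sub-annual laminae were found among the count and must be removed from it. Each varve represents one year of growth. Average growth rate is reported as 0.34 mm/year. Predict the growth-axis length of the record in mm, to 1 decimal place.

Correcting the raw count gives 20246 − 6 = 20240 true varves.
Predicted length = 0.34 mm/year × 20240 years = 6881.6 mm.

6881.6 mm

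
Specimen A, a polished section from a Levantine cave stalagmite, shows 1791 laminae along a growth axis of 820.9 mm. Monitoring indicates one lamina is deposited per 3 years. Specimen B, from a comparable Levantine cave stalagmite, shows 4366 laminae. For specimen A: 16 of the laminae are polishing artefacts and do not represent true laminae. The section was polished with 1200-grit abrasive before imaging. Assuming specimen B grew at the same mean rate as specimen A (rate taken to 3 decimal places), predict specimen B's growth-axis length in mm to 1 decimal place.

Specimen A: after corrections the count is 1791 − 16 = 1775 laminae.
Specimen A: at 3 years per lamina, 1775 × 3 = 5325 years.
A: 820.9 mm over 5325 years gives 820.9 / 5325 ≈ 0.154 mm/yr.
Specimen B: 4366 laminae at 3 years each span 4366 × 3 = 13098 years. Length of B = 0.154 × 13098 = 2017.1 mm.

2017.1 mm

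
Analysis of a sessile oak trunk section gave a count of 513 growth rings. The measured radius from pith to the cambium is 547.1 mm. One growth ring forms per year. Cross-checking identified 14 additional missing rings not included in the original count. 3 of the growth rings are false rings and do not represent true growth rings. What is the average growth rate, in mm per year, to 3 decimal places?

Correcting the raw count gives 513 − 3 + 14 = 524 true growth rings.
Extension rate ≈ 547.1 / 524 = 1.044 mm per year.

1.044 mm per year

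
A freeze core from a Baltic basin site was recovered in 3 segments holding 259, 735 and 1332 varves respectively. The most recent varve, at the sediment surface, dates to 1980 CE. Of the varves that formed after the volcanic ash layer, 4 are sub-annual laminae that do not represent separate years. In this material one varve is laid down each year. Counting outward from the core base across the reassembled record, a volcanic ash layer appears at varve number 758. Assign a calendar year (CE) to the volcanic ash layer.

Total varves = 259 + 735 + 1332 = 2326.
2326 − 758 = 1568 varves lie beyond the volcanic ash layer toward the sediment surface.
1568 − 4 false = 1564 true varves after the volcanic ash layer.
Counting back 1564 years from 1980 CE places the volcanic ash layer in 1980 − 1564 = 416 CE.

416 CE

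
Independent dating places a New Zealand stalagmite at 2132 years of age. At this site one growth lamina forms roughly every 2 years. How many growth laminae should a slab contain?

Expected growth laminae: 2132 / 2 = 1066.
So 1066 growth laminae should be present.

1066 growth laminae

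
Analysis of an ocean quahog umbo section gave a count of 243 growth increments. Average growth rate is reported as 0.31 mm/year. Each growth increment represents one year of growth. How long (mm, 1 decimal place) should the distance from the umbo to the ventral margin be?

75.3 mm

243 years of growth are recorded.
Length ≈ 0.31 × 243 = 75.3 mm.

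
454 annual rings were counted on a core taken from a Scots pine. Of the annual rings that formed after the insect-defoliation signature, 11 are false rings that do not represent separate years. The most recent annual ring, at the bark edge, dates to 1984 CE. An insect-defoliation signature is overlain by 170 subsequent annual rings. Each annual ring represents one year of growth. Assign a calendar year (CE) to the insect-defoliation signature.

1825 CE

170 annual rings post-date the insect-defoliation signature.
Excluding 11 false annual rings: 170 − 11 = 159.
1984 − 159 = 1825 CE.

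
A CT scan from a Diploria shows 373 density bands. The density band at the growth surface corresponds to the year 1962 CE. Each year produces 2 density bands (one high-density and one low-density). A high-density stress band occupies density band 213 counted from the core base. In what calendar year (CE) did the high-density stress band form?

Between density band 213 and the growth surface there are 373 − 213 = 160 density bands.
With 2 density bands per year, 160 / 2 = 80 years.
Counting back 80 years from 1962 CE places the high-density stress band in 1962 − 80 = 1882 CE.

1882 CE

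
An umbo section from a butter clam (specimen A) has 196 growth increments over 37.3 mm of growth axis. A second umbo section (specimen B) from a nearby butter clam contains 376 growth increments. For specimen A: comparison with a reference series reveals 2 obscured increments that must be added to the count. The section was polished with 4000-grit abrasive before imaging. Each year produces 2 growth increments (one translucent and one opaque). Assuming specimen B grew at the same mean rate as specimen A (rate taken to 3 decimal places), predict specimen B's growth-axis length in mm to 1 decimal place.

70.9 mm

Specimen A: true growth increment count = 196 + 2 = 198.
Specimen A: with 2 growth increments per year, 198 / 2 = 99 years.
A: 37.3 mm over 99 years gives 37.3 / 99 ≈ 0.377 mm per year.
Specimen B: 376 growth increments at 2 per year is 376 / 2 = 188 years. For B, 0.377 mm/year × 188 years = 70.9 mm.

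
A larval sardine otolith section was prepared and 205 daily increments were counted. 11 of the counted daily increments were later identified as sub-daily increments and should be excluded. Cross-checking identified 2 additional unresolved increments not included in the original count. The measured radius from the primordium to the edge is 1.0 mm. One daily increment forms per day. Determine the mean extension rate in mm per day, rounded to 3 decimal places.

True daily increment count = 205 − 11 + 2 = 196.
1.0 mm over 196 days gives 1.0 / 196 ≈ 0.005 mm per day.

0.005 mm per day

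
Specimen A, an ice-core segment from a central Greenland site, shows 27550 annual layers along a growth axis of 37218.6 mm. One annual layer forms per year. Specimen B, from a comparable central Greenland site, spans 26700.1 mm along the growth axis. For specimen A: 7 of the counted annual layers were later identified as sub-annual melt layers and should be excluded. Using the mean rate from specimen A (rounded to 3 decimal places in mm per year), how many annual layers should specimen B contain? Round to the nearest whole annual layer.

Specimen A: correcting the raw count gives 27550 − 7 = 27543 true annual layers.
A: Mean rate = 37218.6 mm / 27543 years ≈ 1.351 mm/year.
For B, 26700.1 / 1.351 = 19763.21 years ≈ 19763 annual layers.

19763 annual layers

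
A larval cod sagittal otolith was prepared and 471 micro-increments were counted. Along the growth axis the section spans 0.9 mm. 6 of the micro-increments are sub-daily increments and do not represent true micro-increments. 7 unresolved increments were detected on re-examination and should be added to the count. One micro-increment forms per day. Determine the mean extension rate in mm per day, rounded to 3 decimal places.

0.002 mm per day

Correcting the raw count gives 471 − 6 + 7 = 472 true micro-increments.
Extension rate ≈ 0.9 / 472 = 0.002 mm per day.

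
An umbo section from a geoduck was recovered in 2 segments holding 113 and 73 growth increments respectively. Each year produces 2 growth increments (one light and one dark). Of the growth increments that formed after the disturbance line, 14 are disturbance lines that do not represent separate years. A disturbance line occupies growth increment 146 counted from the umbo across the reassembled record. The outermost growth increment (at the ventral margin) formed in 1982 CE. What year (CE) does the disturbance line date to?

1969 CE

Total growth increments = 113 + 73 = 186.
186 − 146 = 40 growth increments lie beyond the disturbance line toward the ventral margin.
Removing the 14 false growth increments leaves 40 − 14 = 26 true growth increments beyond the disturbance line.
With 2 growth increments per year, 26 / 2 = 13 years.
The growth increment at the ventral margin is 1982 CE, so the disturbance line dates to 1982 − 13 = 1969 CE.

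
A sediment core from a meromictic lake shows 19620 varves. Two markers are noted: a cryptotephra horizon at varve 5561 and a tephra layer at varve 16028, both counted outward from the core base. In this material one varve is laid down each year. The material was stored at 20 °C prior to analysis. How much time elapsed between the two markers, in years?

10467 yr

The two markers are separated by 16028 − 5561 = 10467 varves.
One varve per year makes the interval 10467 years.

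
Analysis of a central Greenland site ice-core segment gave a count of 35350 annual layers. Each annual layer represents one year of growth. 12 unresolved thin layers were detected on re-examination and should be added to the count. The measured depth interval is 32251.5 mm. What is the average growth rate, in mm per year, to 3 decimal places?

0.912 mm per year

Correcting the raw count gives 35350 + 12 = 35362 true annual layers.
32251.5 mm over 35362 years gives 32251.5 / 35362 ≈ 0.912 mm per year.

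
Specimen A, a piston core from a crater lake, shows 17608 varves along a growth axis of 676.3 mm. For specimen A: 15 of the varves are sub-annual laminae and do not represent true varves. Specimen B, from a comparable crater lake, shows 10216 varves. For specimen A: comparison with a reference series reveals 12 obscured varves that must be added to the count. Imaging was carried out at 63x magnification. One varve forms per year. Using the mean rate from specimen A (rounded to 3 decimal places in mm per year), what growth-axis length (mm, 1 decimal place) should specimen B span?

388.2 mm

Specimen A: after corrections the count is 17608 − 15 + 12 = 17605 varves.
A: Extension rate ≈ 676.3 / 17605 = 0.038 mm per year.
For B, 0.038 mm/year × 10216 years = 388.2 mm.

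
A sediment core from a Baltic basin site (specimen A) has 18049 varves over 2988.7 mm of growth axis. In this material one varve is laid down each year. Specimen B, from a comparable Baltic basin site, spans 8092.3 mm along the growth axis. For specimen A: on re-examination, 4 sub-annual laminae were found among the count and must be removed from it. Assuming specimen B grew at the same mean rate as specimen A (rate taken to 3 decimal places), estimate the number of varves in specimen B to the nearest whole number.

48749 varves

Specimen A: adjusted count: 18049 − 4 = 18045 varves.
A: Mean rate = 2988.7 mm / 18045 years ≈ 0.166 mm per year.
B spans 8092.3 / 0.166 = 48748.80 years ≈ 48749 varves.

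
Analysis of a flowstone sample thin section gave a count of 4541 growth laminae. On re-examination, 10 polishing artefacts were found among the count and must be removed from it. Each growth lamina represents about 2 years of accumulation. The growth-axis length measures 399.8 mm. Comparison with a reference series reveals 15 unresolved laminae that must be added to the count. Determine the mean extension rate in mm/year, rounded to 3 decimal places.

0.044 mm/year

After corrections the count is 4541 − 10 + 15 = 4546 growth laminae.
4546 growth laminae at 2 years each span 4546 × 2 = 9092 years.
Extension rate ≈ 399.8 / 9092 = 0.044 mm/year.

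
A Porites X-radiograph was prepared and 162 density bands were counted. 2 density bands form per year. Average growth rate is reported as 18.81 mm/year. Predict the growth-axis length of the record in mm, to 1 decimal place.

1523.6 mm

Dividing by 2 density bands per year: 162 / 2 = 81 years.
81 years at 18.81 mm/year gives 18.81 × 81 = 1523.6 mm.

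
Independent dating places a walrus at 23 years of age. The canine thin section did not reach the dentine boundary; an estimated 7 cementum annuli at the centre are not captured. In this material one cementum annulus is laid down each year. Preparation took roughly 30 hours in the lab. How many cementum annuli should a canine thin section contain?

16 cementum annuli

One cementum annulus per year gives 23 cementum annuli over 23 years.
23 − 7 missed = 16 cementum annuli expected in the prepared section.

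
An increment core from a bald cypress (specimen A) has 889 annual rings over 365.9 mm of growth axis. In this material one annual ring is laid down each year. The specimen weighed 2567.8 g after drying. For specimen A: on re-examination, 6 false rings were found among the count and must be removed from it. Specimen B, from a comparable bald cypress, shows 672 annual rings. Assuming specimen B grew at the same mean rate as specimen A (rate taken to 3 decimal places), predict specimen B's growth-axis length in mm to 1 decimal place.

Specimen A: adjusted count: 889 − 6 = 883 annual rings.
A: Mean rate = 365.9 mm / 883 years ≈ 0.414 mm per year.
B's length ≈ 0.414 × 672 = 278.2 mm.

278.2 mm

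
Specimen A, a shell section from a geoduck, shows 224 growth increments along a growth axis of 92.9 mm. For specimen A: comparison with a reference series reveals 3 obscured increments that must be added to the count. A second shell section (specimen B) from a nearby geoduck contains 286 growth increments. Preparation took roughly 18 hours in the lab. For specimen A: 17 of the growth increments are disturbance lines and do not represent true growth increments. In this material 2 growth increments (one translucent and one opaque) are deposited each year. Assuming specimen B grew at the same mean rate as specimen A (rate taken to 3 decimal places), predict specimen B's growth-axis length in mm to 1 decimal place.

126.6 mm

Specimen A: correcting the raw count gives 224 − 17 + 3 = 210 true growth increments.
Specimen A: dividing by 2 growth increments per year: 210 / 2 = 105 years.
A: 92.9 mm over 105 years gives 92.9 / 105 ≈ 0.885 mm/yr.
Specimen B: dividing by 2 growth increments per year: 286 / 2 = 143 years. Length of B = 0.885 × 143 = 126.6 mm.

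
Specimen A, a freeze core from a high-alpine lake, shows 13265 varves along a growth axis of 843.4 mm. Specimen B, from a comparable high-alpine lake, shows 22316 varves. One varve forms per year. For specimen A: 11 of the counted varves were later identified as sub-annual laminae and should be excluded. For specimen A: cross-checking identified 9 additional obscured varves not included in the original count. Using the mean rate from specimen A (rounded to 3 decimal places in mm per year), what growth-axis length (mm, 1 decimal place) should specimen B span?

Specimen A: adjusted count: 13265 − 11 + 9 = 13263 varves.
A: Extension rate ≈ 843.4 / 13263 = 0.064 mm/year.
For B, 0.064 mm/year × 22316 years = 1428.2 mm.

1428.2 mm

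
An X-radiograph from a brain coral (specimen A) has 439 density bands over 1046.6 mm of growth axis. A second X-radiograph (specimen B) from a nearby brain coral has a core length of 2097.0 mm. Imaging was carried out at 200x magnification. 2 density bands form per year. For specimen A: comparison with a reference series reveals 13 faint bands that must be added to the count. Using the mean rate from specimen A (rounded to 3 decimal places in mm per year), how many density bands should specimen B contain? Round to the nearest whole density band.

Specimen A: correcting the raw count gives 439 + 13 = 452 true density bands.
Specimen A: dividing by 2 density bands per year: 452 / 2 = 226 years.
A: 1046.6 mm over 226 years gives 1046.6 / 226 ≈ 4.631 mm per year.
For B, 2097.0 / 4.631 = 452.82 years; at 2 density bands per year that is 452.82 × 2 ≈ 906 density bands.

906 density bands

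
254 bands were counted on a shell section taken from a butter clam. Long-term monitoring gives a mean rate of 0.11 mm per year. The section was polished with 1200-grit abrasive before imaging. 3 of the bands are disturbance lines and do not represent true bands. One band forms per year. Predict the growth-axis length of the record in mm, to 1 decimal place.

Adjusted count: 254 − 3 = 251 bands.
Predicted length = 0.11 mm/year × 251 years = 27.6 mm.

27.6 mm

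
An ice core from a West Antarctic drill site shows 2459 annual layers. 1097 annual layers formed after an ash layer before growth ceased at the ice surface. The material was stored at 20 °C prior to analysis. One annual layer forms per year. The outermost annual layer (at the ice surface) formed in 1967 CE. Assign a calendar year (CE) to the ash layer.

1097 annual layers post-date the ash layer.
The annual layer at the ice surface is 1967 CE, so the ash layer dates to 1967 − 1097 = 870 CE.

870 CE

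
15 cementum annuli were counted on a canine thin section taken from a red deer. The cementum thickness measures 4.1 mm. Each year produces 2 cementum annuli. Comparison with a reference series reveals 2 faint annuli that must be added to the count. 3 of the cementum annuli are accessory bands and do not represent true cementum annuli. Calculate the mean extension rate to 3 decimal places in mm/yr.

0.586 mm/yr

After corrections the count is 15 − 3 + 2 = 14 cementum annuli.
Dividing by 2 cementum annuli per year: 14 / 2 = 7 years.
4.1 mm over 7 years gives 4.1 / 7 ≈ 0.586 mm/yr.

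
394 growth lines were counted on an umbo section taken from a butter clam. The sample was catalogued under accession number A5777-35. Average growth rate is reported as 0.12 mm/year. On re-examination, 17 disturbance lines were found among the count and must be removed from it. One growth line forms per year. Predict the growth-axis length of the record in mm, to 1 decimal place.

45.2 mm

Correcting the raw count gives 394 − 17 = 377 true growth lines.
Length ≈ 0.12 × 377 = 45.2 mm.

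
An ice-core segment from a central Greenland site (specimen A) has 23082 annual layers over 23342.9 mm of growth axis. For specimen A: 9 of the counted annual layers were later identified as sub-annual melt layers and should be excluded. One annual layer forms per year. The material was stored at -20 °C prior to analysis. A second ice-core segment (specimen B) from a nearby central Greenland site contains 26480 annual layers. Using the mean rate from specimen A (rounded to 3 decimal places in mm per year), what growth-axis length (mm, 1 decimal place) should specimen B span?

Specimen A: correcting the raw count gives 23082 − 9 = 23073 true annual layers.
A: Extension rate ≈ 23342.9 / 23073 = 1.012 mm/yr.
Length of B = 1.012 × 26480 = 26797.8 mm.

26797.8 mm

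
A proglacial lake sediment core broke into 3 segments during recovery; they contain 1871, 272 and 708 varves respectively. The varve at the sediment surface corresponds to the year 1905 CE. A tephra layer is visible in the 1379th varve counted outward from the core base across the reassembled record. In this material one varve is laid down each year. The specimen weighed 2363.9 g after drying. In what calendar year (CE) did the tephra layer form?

433 CE

Total varves = 1871 + 272 + 708 = 2851.
The tephra layer sits at varve 1379 from the core base, so 2851 − 1379 = 1472 varves formed after it.
Counting back 1472 years from 1905 CE places the tephra layer in 1905 − 1472 = 433 CE.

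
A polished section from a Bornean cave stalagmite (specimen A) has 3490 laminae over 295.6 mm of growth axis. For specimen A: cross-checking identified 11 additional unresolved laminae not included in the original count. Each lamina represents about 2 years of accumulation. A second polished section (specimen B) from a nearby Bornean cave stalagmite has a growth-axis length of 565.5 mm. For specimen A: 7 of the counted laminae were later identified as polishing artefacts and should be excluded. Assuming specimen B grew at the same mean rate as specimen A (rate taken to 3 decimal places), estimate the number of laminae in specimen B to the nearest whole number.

Specimen A: true lamina count = 3490 − 7 + 11 = 3494.
Specimen A: multiplying by 2 years per lamina: 3494 × 2 = 6988 years.
A: 295.6 mm over 6988 years gives 295.6 / 6988 ≈ 0.042 mm per year.
For B, 565.5 / 0.042 = 13464.29 years; at 2 years per lamina that is 13464.29 / 2 ≈ 6732 laminae.

6732 laminae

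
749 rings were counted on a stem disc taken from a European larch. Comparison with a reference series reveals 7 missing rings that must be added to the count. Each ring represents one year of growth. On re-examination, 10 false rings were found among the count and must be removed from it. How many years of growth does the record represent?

Adjusted count: 749 − 10 + 7 = 746 rings.
One ring per year makes the duration 746 years.

746 yr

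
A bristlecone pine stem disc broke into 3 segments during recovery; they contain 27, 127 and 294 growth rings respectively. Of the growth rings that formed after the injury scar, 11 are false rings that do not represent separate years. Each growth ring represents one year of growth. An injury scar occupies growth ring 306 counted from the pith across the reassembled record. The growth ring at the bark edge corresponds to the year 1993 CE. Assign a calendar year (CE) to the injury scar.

1862 CE

Total growth rings = 27 + 127 + 294 = 448.
The injury scar sits at growth ring 306 from the pith, so 448 − 306 = 142 growth rings formed after it.
Excluding 11 false growth rings: 142 − 11 = 131.
1993 − 131 = 1862 CE.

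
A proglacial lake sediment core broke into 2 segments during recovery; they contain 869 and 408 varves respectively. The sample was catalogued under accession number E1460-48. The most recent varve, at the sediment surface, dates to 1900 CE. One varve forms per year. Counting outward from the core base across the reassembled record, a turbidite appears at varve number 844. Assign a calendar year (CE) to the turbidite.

1467 CE

Total varves = 869 + 408 = 1277.
1277 − 844 = 433 varves lie beyond the turbidite toward the sediment surface.
The varve at the sediment surface is 1900 CE, so the turbidite dates to 1900 − 433 = 1467 CE.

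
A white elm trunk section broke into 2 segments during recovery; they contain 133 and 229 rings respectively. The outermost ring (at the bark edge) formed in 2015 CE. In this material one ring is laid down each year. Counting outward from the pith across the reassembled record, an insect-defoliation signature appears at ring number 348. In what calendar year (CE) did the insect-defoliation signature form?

2001 CE

Total rings = 133 + 229 = 362.
The insect-defoliation signature sits at ring 348 from the pith, so 362 − 348 = 14 rings formed after it.
The ring at the bark edge is 2015 CE, so the insect-defoliation signature dates to 2015 − 14 = 2001 CE.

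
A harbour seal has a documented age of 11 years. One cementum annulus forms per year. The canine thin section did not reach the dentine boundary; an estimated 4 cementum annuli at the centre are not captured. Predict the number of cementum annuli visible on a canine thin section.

Expected cementum annuli over 11 years: 11.
Subtracting the 4 cementum annuli not captured gives 11 − 4 = 7 cementum annuli in the record.

7 cementum annuli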